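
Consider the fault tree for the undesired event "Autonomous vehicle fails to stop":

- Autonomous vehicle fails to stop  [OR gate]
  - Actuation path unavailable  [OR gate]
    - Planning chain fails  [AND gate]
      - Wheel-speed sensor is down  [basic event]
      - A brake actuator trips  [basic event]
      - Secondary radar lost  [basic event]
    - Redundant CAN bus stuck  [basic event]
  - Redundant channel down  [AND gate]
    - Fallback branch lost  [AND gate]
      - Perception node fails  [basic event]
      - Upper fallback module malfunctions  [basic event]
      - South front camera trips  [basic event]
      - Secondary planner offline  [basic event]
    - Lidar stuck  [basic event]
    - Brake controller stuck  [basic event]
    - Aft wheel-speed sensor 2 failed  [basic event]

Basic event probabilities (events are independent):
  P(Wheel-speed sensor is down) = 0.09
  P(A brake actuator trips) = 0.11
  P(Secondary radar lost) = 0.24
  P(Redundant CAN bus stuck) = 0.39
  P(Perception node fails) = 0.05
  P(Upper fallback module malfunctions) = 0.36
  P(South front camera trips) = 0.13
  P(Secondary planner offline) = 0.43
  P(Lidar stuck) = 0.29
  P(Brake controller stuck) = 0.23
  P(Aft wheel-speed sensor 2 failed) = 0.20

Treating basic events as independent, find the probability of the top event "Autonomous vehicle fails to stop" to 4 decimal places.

P(Planning chain fails) [AND] = 0.09 × 0.11 × 0.24 = 0.002376
P(Actuation path unavailable) [OR] = 1 − (1−0.002376) × (1−0.39) = 0.391449
P(Fallback branch lost) [AND] = 0.05 × 0.36 × 0.13 × 0.43 = 0.001006
P(Redundant channel down) [AND] = 0.001006 × 0.29 × 0.23 × 0.20 = 0.000013
P(Autonomous vehicle fails to stop) [OR] = 1 − (1−0.391449) × (1−0.000013) = 0.391457
Rounded to 4 decimal places: P(Autonomous vehicle fails to stop) ≈ 0.3915.

0.3915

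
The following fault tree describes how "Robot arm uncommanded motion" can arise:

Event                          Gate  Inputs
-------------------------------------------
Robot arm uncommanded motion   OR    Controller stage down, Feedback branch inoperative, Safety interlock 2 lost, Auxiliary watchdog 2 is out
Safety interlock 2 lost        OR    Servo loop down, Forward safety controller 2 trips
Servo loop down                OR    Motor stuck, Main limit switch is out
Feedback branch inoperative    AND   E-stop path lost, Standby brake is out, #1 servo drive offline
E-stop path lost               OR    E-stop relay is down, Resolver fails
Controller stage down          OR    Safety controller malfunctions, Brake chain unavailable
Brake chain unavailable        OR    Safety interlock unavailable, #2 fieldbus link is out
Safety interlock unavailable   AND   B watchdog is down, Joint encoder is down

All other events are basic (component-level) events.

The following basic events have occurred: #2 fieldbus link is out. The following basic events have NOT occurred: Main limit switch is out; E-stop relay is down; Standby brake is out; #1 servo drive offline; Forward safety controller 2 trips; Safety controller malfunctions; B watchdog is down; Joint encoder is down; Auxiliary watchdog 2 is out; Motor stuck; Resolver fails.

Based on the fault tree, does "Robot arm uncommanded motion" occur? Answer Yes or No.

Safety interlock unavailable [AND]: B watchdog is down=not, Joint encoder is down=not → not all inputs occur → does not occur.
Brake chain unavailable [OR]: Safety interlock unavailable=not, #2 fieldbus link is out=occurs → at least one input occurs → occurs.
Controller stage down [OR]: Safety controller malfunctions=not, Brake chain unavailable=occurs → at least one input occurs → occurs.
E-stop path lost [OR]: E-stop relay is down=not, Resolver fails=not → no input occurs → does not occur.
Feedback branch inoperative [AND]: E-stop path lost=not, Standby brake is out=not, #1 servo drive offline=not → not all inputs occur → does not occur.
Servo loop down [OR]: Motor stuck=not, Main limit switch is out=not → no input occurs → does not occur.
Safety interlock 2 lost [OR]: Servo loop down=not, Forward safety controller 2 trips=not → no input occurs → does not occur.
Robot arm uncommanded motion [OR]: Controller stage down=occurs, Feedback branch inoperative=not, Safety interlock 2 lost=not, Auxiliary watchdog 2 is out=not → at least one input occurs → occurs.

Yes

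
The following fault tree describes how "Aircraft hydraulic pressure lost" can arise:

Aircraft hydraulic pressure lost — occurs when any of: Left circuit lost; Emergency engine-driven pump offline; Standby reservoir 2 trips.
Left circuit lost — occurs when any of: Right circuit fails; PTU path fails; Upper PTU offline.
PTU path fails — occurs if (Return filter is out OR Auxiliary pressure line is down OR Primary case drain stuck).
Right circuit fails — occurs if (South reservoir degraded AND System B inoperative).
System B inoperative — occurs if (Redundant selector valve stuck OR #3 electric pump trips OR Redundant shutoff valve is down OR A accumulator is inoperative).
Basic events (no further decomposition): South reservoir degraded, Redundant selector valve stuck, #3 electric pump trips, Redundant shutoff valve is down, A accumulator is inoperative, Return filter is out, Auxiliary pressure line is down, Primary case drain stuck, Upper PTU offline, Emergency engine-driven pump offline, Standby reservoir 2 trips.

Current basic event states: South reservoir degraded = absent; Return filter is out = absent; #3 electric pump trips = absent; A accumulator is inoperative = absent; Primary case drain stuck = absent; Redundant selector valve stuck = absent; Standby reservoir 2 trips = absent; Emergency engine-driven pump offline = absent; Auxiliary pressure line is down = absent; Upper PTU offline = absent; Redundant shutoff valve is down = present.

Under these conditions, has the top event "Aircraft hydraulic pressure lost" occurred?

System B inoperative [OR]: Redundant selector valve stuck=not, #3 electric pump trips=not, Redundant shutoff valve is down=occurs, A accumulator is inoperative=not → at least one input occurs → occurs.
Right circuit fails [AND]: South reservoir degraded=not, System B inoperative=occurs → not all inputs occur → does not occur.
PTU path fails [OR]: Return filter is out=not, Auxiliary pressure line is down=not, Primary case drain stuck=not → no input occurs → does not occur.
Left circuit lost [OR]: Right circuit fails=not, PTU path fails=not, Upper PTU offline=not → no input occurs → does not occur.
Aircraft hydraulic pressure lost [OR]: Left circuit lost=not, Emergency engine-driven pump offline=not, Standby reservoir 2 trips=not → no input occurs → does not occur.

No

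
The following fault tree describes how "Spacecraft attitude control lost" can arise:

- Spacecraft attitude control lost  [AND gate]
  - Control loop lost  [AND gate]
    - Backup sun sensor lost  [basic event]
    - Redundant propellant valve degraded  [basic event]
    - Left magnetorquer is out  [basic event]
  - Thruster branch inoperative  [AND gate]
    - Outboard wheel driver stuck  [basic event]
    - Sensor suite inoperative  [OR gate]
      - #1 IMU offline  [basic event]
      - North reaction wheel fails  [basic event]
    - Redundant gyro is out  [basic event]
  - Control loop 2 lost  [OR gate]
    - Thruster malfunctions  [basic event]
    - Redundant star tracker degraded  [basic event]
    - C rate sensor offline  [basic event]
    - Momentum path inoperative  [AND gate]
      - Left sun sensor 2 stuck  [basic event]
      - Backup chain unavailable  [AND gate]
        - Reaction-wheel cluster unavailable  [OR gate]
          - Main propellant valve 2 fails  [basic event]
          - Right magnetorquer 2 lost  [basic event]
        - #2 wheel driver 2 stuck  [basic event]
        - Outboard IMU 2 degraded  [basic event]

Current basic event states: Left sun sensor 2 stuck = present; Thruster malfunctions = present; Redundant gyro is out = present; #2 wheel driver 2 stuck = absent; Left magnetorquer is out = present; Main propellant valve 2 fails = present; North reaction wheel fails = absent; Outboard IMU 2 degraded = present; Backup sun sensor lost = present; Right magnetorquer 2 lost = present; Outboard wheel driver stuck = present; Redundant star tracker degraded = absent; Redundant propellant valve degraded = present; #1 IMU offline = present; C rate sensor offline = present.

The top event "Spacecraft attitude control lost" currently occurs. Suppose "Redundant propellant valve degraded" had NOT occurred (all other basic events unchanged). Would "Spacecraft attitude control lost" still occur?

No

Counterfactual: set "Redundant propellant valve degraded" to not occurred.
Control loop lost [AND]: Backup sun sensor lost=occurs, Redundant propellant valve degraded=not, Left magnetorquer is out=occurs → not all inputs occur → does not occur.
Sensor suite inoperative [OR]: #1 IMU offline=occurs, North reaction wheel fails=not → at least one input occurs → occurs.
Thruster branch inoperative [AND]: Outboard wheel driver stuck=occurs, Sensor suite inoperative=occurs, Redundant gyro is out=occurs → all inputs occur → occurs.
Reaction-wheel cluster unavailable [OR]: Main propellant valve 2 fails=occurs, Right magnetorquer 2 lost=occurs → at least one input occurs → occurs.
Backup chain unavailable [AND]: Reaction-wheel cluster unavailable=occurs, #2 wheel driver 2 stuck=not, Outboard IMU 2 degraded=occurs → not all inputs occur → does not occur.
Momentum path inoperative [AND]: Left sun sensor 2 stuck=occurs, Backup chain unavailable=not → not all inputs occur → does not occur.
Control loop 2 lost [OR]: Thruster malfunctions=occurs, Redundant star tracker degraded=not, C rate sensor offline=occurs, Momentum path inoperative=not → at least one input occurs → occurs.
Spacecraft attitude control lost [AND]: Control loop lost=not, Thruster branch inoperative=occurs, Control loop 2 lost=occurs → not all inputs occur → does not occur.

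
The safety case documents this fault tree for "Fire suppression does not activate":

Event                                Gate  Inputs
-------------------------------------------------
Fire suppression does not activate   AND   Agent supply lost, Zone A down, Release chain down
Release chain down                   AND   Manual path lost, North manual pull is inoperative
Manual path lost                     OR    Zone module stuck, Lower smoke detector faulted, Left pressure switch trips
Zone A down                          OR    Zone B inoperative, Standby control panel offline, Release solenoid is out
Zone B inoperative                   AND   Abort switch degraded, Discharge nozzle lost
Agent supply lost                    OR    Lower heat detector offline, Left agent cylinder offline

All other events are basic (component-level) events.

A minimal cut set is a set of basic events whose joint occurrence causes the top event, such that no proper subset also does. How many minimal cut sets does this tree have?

18

Agent supply lost [OR]: union of children's cut sets → 2 cut set(s).
Zone B inoperative [AND]: one cut set from each child combined → 1 × 1 = 1 cut set(s).
Zone A down [OR]: union of children's cut sets → 3 cut set(s).
Manual path lost [OR]: union of children's cut sets → 3 cut set(s).
Release chain down [AND]: one cut set from each child combined → 3 × 1 = 3 cut set(s).
Fire suppression does not activate [AND]: one cut set from each child combined → 2 × 3 × 3 = 18 cut set(s).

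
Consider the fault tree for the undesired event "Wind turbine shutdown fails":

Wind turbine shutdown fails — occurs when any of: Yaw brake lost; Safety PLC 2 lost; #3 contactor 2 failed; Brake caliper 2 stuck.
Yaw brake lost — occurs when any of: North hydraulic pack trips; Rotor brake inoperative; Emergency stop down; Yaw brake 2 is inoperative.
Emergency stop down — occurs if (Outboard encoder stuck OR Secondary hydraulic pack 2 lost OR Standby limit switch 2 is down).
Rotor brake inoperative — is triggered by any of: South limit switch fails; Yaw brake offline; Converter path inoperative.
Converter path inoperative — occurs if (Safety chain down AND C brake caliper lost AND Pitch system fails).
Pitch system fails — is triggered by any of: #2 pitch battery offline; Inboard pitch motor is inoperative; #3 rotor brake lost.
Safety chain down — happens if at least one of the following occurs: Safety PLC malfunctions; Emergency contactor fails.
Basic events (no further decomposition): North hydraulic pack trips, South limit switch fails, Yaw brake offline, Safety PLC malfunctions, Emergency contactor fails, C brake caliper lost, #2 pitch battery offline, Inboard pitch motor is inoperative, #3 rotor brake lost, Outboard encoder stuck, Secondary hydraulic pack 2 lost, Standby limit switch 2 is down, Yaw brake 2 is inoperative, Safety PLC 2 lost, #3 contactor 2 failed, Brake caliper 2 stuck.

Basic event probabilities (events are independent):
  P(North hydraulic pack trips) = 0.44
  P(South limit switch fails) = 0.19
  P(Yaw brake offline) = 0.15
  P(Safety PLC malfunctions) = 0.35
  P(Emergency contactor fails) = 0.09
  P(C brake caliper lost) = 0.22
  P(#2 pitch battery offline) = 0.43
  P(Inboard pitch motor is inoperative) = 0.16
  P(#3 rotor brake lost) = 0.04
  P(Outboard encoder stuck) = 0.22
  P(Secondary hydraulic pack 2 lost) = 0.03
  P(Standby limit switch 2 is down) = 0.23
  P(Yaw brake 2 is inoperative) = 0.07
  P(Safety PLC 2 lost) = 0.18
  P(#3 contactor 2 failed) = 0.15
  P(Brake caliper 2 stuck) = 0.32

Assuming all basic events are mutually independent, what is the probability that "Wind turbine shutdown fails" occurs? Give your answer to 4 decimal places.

P(Safety chain down) [OR] = 1 − (1−0.35) × (1−0.09) = 0.408500
P(Pitch system fails) [OR] = 1 − (1−0.43) × (1−0.16) × (1−0.04) = 0.540352
P(Converter path inoperative) [AND] = 0.408500 × 0.22 × 0.540352 = 0.048561
P(Rotor brake inoperative) [OR] = 1 − (1−0.19) × (1−0.15) × (1−0.048561) = 0.344934
P(Emergency stop down) [OR] = 1 − (1−0.22) × (1−0.03) × (1−0.23) = 0.417418
P(Yaw brake lost) [OR] = 1 − (1−0.44) × (1−0.344934) × (1−0.417418) × (1−0.07) = 0.801247
P(Wind turbine shutdown fails) [OR] = 1 − (1−0.801247) × (1−0.18) × (1−0.15) × (1−0.32) = 0.905799
Rounded to 4 decimal places: P(Wind turbine shutdown fails) ≈ 0.9058.

0.9058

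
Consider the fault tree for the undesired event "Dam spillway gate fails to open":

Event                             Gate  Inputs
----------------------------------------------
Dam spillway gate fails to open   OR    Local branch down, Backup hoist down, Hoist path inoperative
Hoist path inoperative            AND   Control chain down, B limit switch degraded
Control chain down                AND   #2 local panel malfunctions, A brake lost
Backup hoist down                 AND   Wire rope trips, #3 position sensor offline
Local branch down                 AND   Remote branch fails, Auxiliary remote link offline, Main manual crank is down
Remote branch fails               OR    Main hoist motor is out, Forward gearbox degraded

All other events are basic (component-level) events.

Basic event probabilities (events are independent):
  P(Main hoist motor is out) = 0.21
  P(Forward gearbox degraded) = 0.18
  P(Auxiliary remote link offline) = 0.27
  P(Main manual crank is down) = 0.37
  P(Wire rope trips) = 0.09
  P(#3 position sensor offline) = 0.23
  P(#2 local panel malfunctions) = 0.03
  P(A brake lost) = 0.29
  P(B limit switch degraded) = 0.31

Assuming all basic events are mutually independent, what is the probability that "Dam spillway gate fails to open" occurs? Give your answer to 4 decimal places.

0.0577

P(Remote branch fails) [OR] = 1 − (1−0.21) × (1−0.18) = 0.352200
P(Local branch down) [AND] = 0.352200 × 0.27 × 0.37 = 0.035185
P(Backup hoist down) [AND] = 0.09 × 0.23 = 0.020700
P(Control chain down) [AND] = 0.03 × 0.29 = 0.008700
P(Hoist path inoperative) [AND] = 0.008700 × 0.31 = 0.002697
P(Dam spillway gate fails to open) [OR] = 1 − (1−0.035185) × (1−0.020700) × (1−0.002697) = 0.057705
Rounded to 4 decimal places: P(Dam spillway gate fails to open) ≈ 0.0577.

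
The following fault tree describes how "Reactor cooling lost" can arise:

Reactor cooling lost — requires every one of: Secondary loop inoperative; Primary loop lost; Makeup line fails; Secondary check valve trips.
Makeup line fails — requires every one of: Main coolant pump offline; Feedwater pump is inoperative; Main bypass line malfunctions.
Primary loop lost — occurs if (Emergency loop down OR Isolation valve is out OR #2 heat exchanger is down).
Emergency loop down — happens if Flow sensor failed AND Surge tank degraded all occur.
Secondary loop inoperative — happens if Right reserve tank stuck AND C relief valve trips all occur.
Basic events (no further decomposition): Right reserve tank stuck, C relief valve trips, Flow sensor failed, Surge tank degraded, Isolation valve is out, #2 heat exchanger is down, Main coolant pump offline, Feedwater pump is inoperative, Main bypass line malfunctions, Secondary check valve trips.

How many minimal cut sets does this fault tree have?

3

Secondary loop inoperative [AND]: one cut set from each child combined → 1 × 1 = 1 cut set(s).
Emergency loop down [AND]: one cut set from each child combined → 1 × 1 = 1 cut set(s).
Primary loop lost [OR]: union of children's cut sets → 3 cut set(s).
Makeup line fails [AND]: one cut set from each child combined → 1 × 1 × 1 = 1 cut set(s).
Reactor cooling lost [AND]: one cut set from each child combined → 1 × 3 × 1 × 1 = 3 cut set(s).
Minimal cut sets: {C relief valve trips, Feedwater pump is inoperative, Flow sensor failed, Main bypass line malfunctions, Main coolant pump offline, Right reserve tank stuck, Secondary check valve trips, Surge tank degraded}; {C relief valve trips, Feedwater pump is inoperative, Isolation valve is out, Main bypass line malfunctions, Main coolant pump offline, Right reserve tank stuck, Secondary check valve trips}; {#2 heat exchanger is down, C relief valve trips, Feedwater pump is inoperative, Main bypass line malfunctions, Main coolant pump offline, Right reserve tank stuck, Secondary check valve trips}.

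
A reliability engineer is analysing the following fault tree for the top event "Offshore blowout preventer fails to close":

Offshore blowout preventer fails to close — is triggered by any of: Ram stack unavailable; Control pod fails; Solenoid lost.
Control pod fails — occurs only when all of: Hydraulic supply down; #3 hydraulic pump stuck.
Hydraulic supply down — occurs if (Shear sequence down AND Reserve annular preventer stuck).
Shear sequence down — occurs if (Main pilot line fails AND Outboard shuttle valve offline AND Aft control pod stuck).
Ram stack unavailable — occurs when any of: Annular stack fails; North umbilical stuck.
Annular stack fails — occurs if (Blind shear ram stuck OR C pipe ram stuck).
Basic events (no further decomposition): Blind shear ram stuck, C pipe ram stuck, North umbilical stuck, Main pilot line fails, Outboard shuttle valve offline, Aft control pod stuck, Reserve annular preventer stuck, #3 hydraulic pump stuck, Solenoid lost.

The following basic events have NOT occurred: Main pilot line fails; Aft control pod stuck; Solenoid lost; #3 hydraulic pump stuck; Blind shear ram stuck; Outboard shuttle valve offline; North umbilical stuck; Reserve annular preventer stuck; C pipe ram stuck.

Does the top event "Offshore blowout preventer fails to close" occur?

Annular stack fails [OR]: Blind shear ram stuck=not, C pipe ram stuck=not → no input occurs → does not occur.
Ram stack unavailable [OR]: Annular stack fails=not, North umbilical stuck=not → no input occurs → does not occur.
Shear sequence down [AND]: Main pilot line fails=not, Outboard shuttle valve offline=not, Aft control pod stuck=not → not all inputs occur → does not occur.
Hydraulic supply down [AND]: Shear sequence down=not, Reserve annular preventer stuck=not → not all inputs occur → does not occur.
Control pod fails [AND]: Hydraulic supply down=not, #3 hydraulic pump stuck=not → not all inputs occur → does not occur.
Offshore blowout preventer fails to close [OR]: Ram stack unavailable=not, Control pod fails=not, Solenoid lost=not → no input occurs → does not occur.

No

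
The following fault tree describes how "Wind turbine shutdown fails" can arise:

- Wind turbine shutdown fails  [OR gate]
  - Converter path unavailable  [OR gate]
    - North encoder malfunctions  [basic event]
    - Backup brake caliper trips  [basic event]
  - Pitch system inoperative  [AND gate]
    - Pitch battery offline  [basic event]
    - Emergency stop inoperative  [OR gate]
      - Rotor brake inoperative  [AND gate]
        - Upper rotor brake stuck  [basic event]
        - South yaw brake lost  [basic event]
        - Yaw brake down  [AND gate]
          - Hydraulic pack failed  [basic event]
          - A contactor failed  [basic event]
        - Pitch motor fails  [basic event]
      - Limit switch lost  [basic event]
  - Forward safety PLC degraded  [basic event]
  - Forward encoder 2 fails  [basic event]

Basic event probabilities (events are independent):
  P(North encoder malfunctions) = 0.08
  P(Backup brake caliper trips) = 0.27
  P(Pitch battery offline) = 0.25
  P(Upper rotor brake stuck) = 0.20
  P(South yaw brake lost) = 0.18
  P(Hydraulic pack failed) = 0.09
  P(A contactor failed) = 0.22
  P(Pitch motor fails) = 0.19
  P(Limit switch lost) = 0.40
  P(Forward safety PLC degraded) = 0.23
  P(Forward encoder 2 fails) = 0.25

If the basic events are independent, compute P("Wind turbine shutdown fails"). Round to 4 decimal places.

P(Converter path unavailable) [OR] = 1 − (1−0.08) × (1−0.27) = 0.328400
P(Yaw brake down) [AND] = 0.09 × 0.22 = 0.019800
P(Rotor brake inoperative) [AND] = 0.20 × 0.18 × 0.019800 × 0.19 = 0.000135
P(Emergency stop inoperative) [OR] = 1 − (1−0.000135) × (1−0.40) = 0.400081
P(Pitch system inoperative) [AND] = 0.25 × 0.400081 = 0.100020
P(Wind turbine shutdown fails) [OR] = 1 − (1−0.328400) × (1−0.100020) × (1−0.23) × (1−0.25) = 0.650944
Rounded to 4 decimal places: P(Wind turbine shutdown fails) ≈ 0.6509.

0.6509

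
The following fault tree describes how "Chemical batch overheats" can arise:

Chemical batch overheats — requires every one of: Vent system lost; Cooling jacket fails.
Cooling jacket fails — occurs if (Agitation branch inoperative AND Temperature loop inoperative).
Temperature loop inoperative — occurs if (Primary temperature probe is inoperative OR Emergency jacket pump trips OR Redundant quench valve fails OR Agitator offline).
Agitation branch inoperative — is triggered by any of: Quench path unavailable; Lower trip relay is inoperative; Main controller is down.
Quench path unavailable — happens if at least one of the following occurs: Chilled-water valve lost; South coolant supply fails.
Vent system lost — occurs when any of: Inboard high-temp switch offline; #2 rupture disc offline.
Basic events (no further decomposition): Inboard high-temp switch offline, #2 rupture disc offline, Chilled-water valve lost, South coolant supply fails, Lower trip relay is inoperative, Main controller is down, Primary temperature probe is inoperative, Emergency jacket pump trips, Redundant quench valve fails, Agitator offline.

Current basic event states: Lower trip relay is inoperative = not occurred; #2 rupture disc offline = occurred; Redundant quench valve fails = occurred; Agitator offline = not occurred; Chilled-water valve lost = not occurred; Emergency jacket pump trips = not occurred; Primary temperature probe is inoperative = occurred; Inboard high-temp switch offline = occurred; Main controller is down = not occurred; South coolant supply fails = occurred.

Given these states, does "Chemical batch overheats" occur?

Yes

Vent system lost [OR]: Inboard high-temp switch offline=occurs, #2 rupture disc offline=occurs → at least one input occurs → occurs.
Quench path unavailable [OR]: Chilled-water valve lost=not, South coolant supply fails=occurs → at least one input occurs → occurs.
Agitation branch inoperative [OR]: Quench path unavailable=occurs, Lower trip relay is inoperative=not, Main controller is down=not → at least one input occurs → occurs.
Temperature loop inoperative [OR]: Primary temperature probe is inoperative=occurs, Emergency jacket pump trips=not, Redundant quench valve fails=occurs, Agitator offline=not → at least one input occurs → occurs.
Cooling jacket fails [AND]: Agitation branch inoperative=occurs, Temperature loop inoperative=occurs → all inputs occur → occurs.
Chemical batch overheats [AND]: Vent system lost=occurs, Cooling jacket fails=occurs → all inputs occur → occurs.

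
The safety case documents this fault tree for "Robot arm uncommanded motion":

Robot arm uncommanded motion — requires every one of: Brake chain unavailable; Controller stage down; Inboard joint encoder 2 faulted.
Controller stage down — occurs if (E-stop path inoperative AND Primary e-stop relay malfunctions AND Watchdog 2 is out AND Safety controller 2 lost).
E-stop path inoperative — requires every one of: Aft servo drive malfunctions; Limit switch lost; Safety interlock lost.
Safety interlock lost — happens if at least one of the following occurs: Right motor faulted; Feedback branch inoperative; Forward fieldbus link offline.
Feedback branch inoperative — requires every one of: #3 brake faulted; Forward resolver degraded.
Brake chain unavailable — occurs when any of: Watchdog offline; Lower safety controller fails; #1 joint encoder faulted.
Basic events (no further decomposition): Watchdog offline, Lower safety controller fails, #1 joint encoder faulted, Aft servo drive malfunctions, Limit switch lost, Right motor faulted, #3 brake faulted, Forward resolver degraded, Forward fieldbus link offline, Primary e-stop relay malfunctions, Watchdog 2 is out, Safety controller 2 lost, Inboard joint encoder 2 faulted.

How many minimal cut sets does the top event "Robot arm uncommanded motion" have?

9

Brake chain unavailable [OR]: union of children's cut sets → 3 cut set(s).
Feedback branch inoperative [AND]: one cut set from each child combined → 1 × 1 = 1 cut set(s).
Safety interlock lost [OR]: union of children's cut sets → 3 cut set(s).
E-stop path inoperative [AND]: one cut set from each child combined → 1 × 1 × 3 = 3 cut set(s).
Controller stage down [AND]: one cut set from each child combined → 3 × 1 × 1 × 1 = 3 cut set(s).
Robot arm uncommanded motion [AND]: one cut set from each child combined → 3 × 3 × 1 = 9 cut set(s).
Minimal cut sets: {Aft servo drive malfunctions, Inboard joint encoder 2 faulted, Limit switch lost, Primary e-stop relay malfunctions, Right motor faulted, Safety controller 2 lost, Watchdog 2 is out, Watchdog offline}; {#3 brake faulted, Aft servo drive malfunctions, Forward resolver degraded, Inboard joint encoder 2 faulted, Limit switch lost, Primary e-stop relay malfunctions, Safety controller 2 lost, Watchdog 2 is out, Watchdog offline}; {Aft servo drive malfunctions, Forward fieldbus link offline, Inboard joint encoder 2 faulted, Limit switch lost, Primary e-stop relay malfunctions, Safety controller 2 lost, Watchdog 2 is out, Watchdog offline}; {Aft servo drive malfunctions, Inboard joint encoder 2 faulted, Limit switch lost, Lower safety controller fails, Primary e-stop relay malfunctions, Right motor faulted, Safety controller 2 lost, Watchdog 2 is out}; {#3 brake faulted, Aft servo drive malfunctions, Forward resolver degraded, Inboard joint encoder 2 faulted, Limit switch lost, Lower safety controller fails, Primary e-stop relay malfunctions, Safety controller 2 lost, Watchdog 2 is out}; {Aft servo drive malfunctions, Forward fieldbus link offline, Inboard joint encoder 2 faulted, Limit switch lost, Lower safety controller fails, Primary e-stop relay malfunctions, Safety controller 2 lost, Watchdog 2 is out}; {#1 joint encoder faulted, Aft servo drive malfunctions, Inboard joint encoder 2 faulted, Limit switch lost, Primary e-stop relay malfunctions, Right motor faulted, Safety controller 2 lost, Watchdog 2 is out}; {#1 joint encoder faulted, #3 brake faulted, Aft servo drive malfunctions, Forward resolver degraded, Inboard joint encoder 2 faulted, Limit switch lost, Primary e-stop relay malfunctions, Safety controller 2 lost, Watchdog 2 is out}; {#1 joint encoder faulted, Aft servo drive malfunctions, Forward fieldbus link offline, Inboard joint encoder 2 faulted, Limit switch lost, Primary e-stop relay malfunctions, Safety controller 2 lost, Watchdog 2 is out}.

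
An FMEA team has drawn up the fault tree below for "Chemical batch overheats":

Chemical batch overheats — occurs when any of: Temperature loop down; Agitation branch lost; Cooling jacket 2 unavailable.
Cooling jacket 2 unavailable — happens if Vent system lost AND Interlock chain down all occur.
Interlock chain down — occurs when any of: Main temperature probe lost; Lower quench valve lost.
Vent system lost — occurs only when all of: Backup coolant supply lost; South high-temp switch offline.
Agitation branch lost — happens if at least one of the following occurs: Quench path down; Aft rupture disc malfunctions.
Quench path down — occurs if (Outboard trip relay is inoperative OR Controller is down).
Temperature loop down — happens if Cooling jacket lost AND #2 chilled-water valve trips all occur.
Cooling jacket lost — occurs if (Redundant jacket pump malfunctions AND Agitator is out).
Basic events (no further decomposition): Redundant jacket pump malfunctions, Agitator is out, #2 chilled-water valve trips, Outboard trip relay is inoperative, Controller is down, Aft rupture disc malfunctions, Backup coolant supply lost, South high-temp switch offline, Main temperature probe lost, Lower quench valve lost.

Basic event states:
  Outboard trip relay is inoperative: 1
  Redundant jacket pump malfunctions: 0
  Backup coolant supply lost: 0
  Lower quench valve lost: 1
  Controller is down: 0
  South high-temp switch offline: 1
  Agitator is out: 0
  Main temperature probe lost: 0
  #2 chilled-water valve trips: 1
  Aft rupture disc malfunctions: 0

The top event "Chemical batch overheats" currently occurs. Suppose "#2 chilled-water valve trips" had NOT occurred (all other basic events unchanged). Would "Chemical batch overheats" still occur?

Yes

Counterfactual: set "#2 chilled-water valve trips" to not occurred.
Cooling jacket lost [AND]: Redundant jacket pump malfunctions=not, Agitator is out=not → not all inputs occur → does not occur.
Temperature loop down [AND]: Cooling jacket lost=not, #2 chilled-water valve trips=not → not all inputs occur → does not occur.
Quench path down [OR]: Outboard trip relay is inoperative=occurs, Controller is down=not → at least one input occurs → occurs.
Agitation branch lost [OR]: Quench path down=occurs, Aft rupture disc malfunctions=not → at least one input occurs → occurs.
Vent system lost [AND]: Backup coolant supply lost=not, South high-temp switch offline=occurs → not all inputs occur → does not occur.
Interlock chain down [OR]: Main temperature probe lost=not, Lower quench valve lost=occurs → at least one input occurs → occurs.
Cooling jacket 2 unavailable [AND]: Vent system lost=not, Interlock chain down=occurs → not all inputs occur → does not occur.
Chemical batch overheats [OR]: Temperature loop down=not, Agitation branch lost=occurs, Cooling jacket 2 unavailable=not → at least one input occurs → occurs.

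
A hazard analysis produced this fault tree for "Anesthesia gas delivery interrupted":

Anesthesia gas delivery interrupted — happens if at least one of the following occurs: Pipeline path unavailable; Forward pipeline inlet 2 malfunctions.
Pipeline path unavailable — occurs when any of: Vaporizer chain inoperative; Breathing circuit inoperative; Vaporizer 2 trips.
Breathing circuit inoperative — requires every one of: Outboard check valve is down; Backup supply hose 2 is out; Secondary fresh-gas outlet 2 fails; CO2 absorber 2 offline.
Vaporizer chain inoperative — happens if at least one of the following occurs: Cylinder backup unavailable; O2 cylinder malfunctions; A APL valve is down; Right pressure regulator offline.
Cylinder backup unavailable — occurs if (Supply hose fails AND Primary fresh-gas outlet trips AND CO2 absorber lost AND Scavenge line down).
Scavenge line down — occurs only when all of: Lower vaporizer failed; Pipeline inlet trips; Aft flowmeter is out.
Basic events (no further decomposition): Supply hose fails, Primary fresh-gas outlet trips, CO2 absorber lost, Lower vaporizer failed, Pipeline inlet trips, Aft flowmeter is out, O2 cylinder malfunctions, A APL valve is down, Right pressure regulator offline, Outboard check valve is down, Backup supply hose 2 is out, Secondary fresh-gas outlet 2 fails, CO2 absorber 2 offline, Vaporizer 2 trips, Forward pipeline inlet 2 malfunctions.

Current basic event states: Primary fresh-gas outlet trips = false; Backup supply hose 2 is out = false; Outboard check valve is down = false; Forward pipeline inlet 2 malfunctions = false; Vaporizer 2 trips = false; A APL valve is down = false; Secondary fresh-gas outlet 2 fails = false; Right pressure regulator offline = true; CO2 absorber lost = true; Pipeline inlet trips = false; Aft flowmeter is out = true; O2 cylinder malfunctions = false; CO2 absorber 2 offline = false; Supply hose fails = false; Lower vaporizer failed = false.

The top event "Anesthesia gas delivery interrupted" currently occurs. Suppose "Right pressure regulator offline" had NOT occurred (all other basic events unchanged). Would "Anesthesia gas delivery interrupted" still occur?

No

Counterfactual: set "Right pressure regulator offline" to not occurred.
Scavenge line down [AND]: Lower vaporizer failed=not, Pipeline inlet trips=not, Aft flowmeter is out=occurs → not all inputs occur → does not occur.
Cylinder backup unavailable [AND]: Supply hose fails=not, Primary fresh-gas outlet trips=not, CO2 absorber lost=occurs, Scavenge line down=not → not all inputs occur → does not occur.
Vaporizer chain inoperative [OR]: Cylinder backup unavailable=not, O2 cylinder malfunctions=not, A APL valve is down=not, Right pressure regulator offline=not → no input occurs → does not occur.
Breathing circuit inoperative [AND]: Outboard check valve is down=not, Backup supply hose 2 is out=not, Secondary fresh-gas outlet 2 fails=not, CO2 absorber 2 offline=not → not all inputs occur → does not occur.
Pipeline path unavailable [OR]: Vaporizer chain inoperative=not, Breathing circuit inoperative=not, Vaporizer 2 trips=not → no input occurs → does not occur.
Anesthesia gas delivery interrupted [OR]: Pipeline path unavailable=not, Forward pipeline inlet 2 malfunctions=not → no input occurs → does not occur.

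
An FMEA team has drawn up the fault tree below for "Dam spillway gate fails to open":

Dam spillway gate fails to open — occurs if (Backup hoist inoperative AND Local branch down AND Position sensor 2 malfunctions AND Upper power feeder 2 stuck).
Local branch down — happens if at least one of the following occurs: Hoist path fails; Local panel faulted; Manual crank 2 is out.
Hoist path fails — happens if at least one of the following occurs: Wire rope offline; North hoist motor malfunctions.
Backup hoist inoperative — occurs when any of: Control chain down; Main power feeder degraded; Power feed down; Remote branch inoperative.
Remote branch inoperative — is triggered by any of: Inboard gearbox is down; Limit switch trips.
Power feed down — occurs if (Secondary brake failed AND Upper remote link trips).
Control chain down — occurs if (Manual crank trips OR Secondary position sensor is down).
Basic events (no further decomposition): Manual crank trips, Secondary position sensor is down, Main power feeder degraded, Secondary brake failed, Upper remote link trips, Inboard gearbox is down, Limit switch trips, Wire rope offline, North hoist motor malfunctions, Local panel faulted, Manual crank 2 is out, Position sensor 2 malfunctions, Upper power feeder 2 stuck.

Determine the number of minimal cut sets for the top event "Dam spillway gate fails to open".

24

Control chain down [OR]: union of children's cut sets → 2 cut set(s).
Power feed down [AND]: one cut set from each child combined → 1 × 1 = 1 cut set(s).
Remote branch inoperative [OR]: union of children's cut sets → 2 cut set(s).
Backup hoist inoperative [OR]: union of children's cut sets → 6 cut set(s).
Hoist path fails [OR]: union of children's cut sets → 2 cut set(s).
Local branch down [OR]: union of children's cut sets → 4 cut set(s).
Dam spillway gate fails to open [AND]: one cut set from each child combined → 6 × 4 × 1 × 1 = 24 cut set(s).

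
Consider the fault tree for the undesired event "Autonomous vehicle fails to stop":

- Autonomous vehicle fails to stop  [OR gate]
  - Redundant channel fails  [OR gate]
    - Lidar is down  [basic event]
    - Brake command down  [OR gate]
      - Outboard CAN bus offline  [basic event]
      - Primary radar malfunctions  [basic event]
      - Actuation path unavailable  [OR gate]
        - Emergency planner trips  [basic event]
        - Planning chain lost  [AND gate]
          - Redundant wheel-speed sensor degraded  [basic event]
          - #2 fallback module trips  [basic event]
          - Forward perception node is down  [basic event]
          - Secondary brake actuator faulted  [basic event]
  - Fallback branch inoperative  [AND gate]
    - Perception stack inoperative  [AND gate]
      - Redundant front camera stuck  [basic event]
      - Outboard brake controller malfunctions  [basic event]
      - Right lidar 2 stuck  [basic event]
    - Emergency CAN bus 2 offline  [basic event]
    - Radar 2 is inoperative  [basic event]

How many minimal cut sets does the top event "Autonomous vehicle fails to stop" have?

6

Planning chain lost [AND]: one cut set from each child combined → 1 × 1 × 1 × 1 = 1 cut set(s).
Actuation path unavailable [OR]: union of children's cut sets → 2 cut set(s).
Brake command down [OR]: union of children's cut sets → 4 cut set(s).
Redundant channel fails [OR]: union of children's cut sets → 5 cut set(s).
Perception stack inoperative [AND]: one cut set from each child combined → 1 × 1 × 1 = 1 cut set(s).
Fallback branch inoperative [AND]: one cut set from each child combined → 1 × 1 × 1 = 1 cut set(s).
Autonomous vehicle fails to stop [OR]: union of children's cut sets → 6 cut set(s).
Minimal cut sets: {Lidar is down}; {Outboard CAN bus offline}; {Primary radar malfunctions}; {Emergency planner trips}; {#2 fallback module trips, Forward perception node is down, Redundant wheel-speed sensor degraded, Secondary brake actuator faulted}; {Emergency CAN bus 2 offline, Outboard brake controller malfunctions, Radar 2 is inoperative, Redundant front camera stuck, Right lidar 2 stuck}.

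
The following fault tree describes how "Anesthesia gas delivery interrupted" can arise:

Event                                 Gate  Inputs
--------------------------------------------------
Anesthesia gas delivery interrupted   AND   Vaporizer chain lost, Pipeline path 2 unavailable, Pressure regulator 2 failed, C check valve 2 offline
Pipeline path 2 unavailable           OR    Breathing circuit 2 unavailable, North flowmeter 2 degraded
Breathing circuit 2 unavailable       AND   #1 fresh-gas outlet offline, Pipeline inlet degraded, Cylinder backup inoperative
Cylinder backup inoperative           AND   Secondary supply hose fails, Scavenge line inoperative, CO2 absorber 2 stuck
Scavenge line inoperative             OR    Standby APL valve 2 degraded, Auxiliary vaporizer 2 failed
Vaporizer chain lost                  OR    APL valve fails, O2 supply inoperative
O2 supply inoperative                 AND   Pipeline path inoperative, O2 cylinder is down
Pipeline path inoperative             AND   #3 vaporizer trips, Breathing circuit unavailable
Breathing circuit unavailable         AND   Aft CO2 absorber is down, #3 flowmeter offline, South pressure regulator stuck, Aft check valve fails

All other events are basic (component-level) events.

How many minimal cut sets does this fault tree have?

Breathing circuit unavailable [AND]: one cut set from each child combined → 1 × 1 × 1 × 1 = 1 cut set(s).
Pipeline path inoperative [AND]: one cut set from each child combined → 1 × 1 = 1 cut set(s).
O2 supply inoperative [AND]: one cut set from each child combined → 1 × 1 = 1 cut set(s).
Vaporizer chain lost [OR]: union of children's cut sets → 2 cut set(s).
Scavenge line inoperative [OR]: union of children's cut sets → 2 cut set(s).
Cylinder backup inoperative [AND]: one cut set from each child combined → 1 × 2 × 1 = 2 cut set(s).
Breathing circuit 2 unavailable [AND]: one cut set from each child combined → 1 × 1 × 2 = 2 cut set(s).
Pipeline path 2 unavailable [OR]: union of children's cut sets → 3 cut set(s).
Anesthesia gas delivery interrupted [AND]: one cut set from each child combined → 2 × 3 × 1 × 1 = 6 cut set(s).
Minimal cut sets: {#1 fresh-gas outlet offline, APL valve fails, C check valve 2 offline, CO2 absorber 2 stuck, Pipeline inlet degraded, Pressure regulator 2 failed, Secondary supply hose fails, Standby APL valve 2 degraded}; {#1 fresh-gas outlet offline, APL valve fails, Auxiliary vaporizer 2 failed, C check valve 2 offline, CO2 absorber 2 stuck, Pipeline inlet degraded, Pressure regulator 2 failed, Secondary supply hose fails}; {APL valve fails, C check valve 2 offline, North flowmeter 2 degraded, Pressure regulator 2 failed}; {#1 fresh-gas outlet offline, #3 flowmeter offline, #3 vaporizer trips, Aft CO2 absorber is down, Aft check valve fails, C check valve 2 offline, CO2 absorber 2 stuck, O2 cylinder is down, Pipeline inlet degraded, Pressure regulator 2 failed, Secondary supply hose fails, South pressure regulator stuck, Standby APL valve 2 degraded}; {#1 fresh-gas outlet offline, #3 flowmeter offline, #3 vaporizer trips, Aft CO2 absorber is down, Aft check valve fails, Auxiliary vaporizer 2 failed, C check valve 2 offline, CO2 absorber 2 stuck, O2 cylinder is down, Pipeline inlet degraded, Pressure regulator 2 failed, Secondary supply hose fails, South pressure regulator stuck}; {#3 flowmeter offline, #3 vaporizer trips, Aft CO2 absorber is down, Aft check valve fails, C check valve 2 offline, North flowmeter 2 degraded, O2 cylinder is down, Pressure regulator 2 failed, South pressure regulator stuck}.

6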